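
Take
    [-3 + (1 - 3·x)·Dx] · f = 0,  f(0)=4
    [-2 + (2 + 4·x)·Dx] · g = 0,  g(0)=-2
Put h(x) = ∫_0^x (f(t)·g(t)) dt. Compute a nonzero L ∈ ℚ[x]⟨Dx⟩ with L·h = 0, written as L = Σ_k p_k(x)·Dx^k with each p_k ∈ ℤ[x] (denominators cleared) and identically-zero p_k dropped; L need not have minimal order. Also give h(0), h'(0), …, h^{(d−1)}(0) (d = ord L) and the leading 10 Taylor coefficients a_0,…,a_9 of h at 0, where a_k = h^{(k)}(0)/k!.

L = (4 + 3·x)·Dx + (-1 + x + 6·x^2)·Dx^2  (order 2).
h: a_k = 0, -8, -16, -92/3, -70, -167, -1256/3, -15051/14, -22593/8, -361345/48, …
ICs: h(0) = 0, h′(0) = -8.

f: a_k = 4, 12, 36, 108, 324, 972, 2916, 8748, 26244, 78732, …
g: a_k = -2, -2, 1, -1, 5/4, -7/4, 21/8, -33/8, 429/64, -715/64, …
L₀ := L_f ⊗_s L_g (sym. prod.), ord ≤ 1.
∫: right-multiply L₀ by Dx.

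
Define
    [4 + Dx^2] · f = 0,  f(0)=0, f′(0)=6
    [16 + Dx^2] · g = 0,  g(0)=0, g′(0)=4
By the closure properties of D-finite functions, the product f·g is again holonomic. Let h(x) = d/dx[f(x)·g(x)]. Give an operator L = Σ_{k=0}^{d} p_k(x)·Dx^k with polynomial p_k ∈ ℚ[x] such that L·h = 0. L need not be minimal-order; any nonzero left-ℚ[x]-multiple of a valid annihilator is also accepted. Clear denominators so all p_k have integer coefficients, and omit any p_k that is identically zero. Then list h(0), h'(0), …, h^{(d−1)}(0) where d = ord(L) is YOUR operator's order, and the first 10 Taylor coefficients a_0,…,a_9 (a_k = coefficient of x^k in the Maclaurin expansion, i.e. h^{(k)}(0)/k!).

L = 144 + 40·Dx^2 + Dx^4  (order 4).
h: a_k = 0, 48, 0, -320, 0, 2912/5, 0, -10496/21, 0, 236192/945, …
ICs: h(0) = 0, h′(0) = 48, h′′(0) = 0, h′′′(0) = -1920.

f: a_k = 0, 6, 0, -4, 0, 4/5, 0, -8/105, 0, 4/945, …
g: a_k = 0, 4, 0, -32/3, 0, 128/15, 0, -1024/315, 0, 2048/2835, …
h₀=f·g: eliminate ⇒ L₀, order ≤ 2·2.
Derive L from L₀ (diff closure).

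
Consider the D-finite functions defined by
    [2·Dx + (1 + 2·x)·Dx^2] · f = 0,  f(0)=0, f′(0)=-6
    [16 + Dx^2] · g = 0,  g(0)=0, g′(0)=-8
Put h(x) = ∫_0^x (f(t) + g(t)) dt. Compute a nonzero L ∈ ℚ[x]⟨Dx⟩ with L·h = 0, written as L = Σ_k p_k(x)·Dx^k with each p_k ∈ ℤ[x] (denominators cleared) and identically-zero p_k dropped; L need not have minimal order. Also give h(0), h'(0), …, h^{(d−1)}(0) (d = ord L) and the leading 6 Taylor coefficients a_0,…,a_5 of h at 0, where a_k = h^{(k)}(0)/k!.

L = (160 + 256·x + 256·x^2)·Dx^2 + (48 + 224·x + 384·x^2 + 256·x^3)·Dx^3 + (10 + 16·x + 16·x^2)·Dx^4 + (3 + 14·x + 24·x^2 + 16·x^3)·Dx^5  (order 5).
h: a_k = 0, 0, -7, 2, 10/3, 12/5, …
ICs: h(0) = 0, h′(0) = 0, h′′(0) = -14, h′′′(0) = 12, h′′′′(0) = 80.

f: a_k = 0, -6, 6, -8, 12, -96/5, …
g: a_k = 0, -8, 0, 64/3, 0, -256/15, …
Sum ⇒ L₀ = lclm(L_f,L_g) in ℚ(x)⟨Dx⟩.
h=∫₀ˣh₀: take L = L₀·Dx.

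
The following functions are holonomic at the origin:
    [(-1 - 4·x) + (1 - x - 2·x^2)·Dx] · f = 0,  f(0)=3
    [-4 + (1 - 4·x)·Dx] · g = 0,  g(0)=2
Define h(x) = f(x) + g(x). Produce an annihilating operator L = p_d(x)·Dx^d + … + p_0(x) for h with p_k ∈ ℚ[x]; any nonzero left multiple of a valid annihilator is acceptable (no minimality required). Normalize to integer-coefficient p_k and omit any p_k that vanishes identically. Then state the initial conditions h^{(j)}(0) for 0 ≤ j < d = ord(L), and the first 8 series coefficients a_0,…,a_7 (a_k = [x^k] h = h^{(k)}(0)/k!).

L = (-8 - 144·x + 96·x^2 - 128·x^3) + (26 - 28·x - 120·x^2 + 128·x^3 - 256·x^4)·Dx + (-3 + 19·x - 34·x^2 + 24·x^3 + 16·x^4 - 64·x^5)·Dx^2  (order 2).
h: a_k = 5, 11, 41, 143, 545, 2111, 8321, 33023, …
ICs: h(0) = 5, h′(0) = 11.

f: a_k = 3, 3, 9, 15, 33, 63, 129, 255, …
g: a_k = 2, 8, 32, 128, 512, 2048, 8192, 32768, …
h₀=f+g: left-lcm gives L₀, ord ≤ 2.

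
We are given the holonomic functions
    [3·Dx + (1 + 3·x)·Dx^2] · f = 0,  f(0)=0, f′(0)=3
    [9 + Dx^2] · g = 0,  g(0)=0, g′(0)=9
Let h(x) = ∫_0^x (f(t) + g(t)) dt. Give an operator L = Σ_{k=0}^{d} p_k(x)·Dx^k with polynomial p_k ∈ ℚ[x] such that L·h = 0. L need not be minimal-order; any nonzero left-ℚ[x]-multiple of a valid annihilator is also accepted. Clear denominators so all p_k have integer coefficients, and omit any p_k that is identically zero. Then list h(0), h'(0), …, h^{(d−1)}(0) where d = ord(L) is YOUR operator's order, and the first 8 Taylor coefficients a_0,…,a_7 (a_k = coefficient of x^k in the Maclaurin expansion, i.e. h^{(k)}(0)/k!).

L = (63 + 54·x + 81·x^2)·Dx^2 + (9 + 45·x + 81·x^2 + 81·x^3)·Dx^3 + (7 + 6·x + 9·x^2)·Dx^4 + (1 + 5·x + 9·x^2 + 9·x^3)·Dx^5  (order 5).
h: a_k = 0, 0, 6, -3/2, -9/8, -81/20, 729/80, -243/14, …
ICs: h(0) = 0, h′(0) = 0, h′′(0) = 12, h′′′(0) = -9, h′′′′(0) = -27.

f: a_k = 0, 3, -9/2, 9, -81/4, 243/5, -243/2, 2187/7, …
g: a_k = 0, 9, 0, -27/2, 0, 243/40, 0, -729/560, …
f+g: L₀ = lclm(L_f,L_g), ord ≤ 2+2.
h=∫h₀ ⇒ L = L₀·Dx.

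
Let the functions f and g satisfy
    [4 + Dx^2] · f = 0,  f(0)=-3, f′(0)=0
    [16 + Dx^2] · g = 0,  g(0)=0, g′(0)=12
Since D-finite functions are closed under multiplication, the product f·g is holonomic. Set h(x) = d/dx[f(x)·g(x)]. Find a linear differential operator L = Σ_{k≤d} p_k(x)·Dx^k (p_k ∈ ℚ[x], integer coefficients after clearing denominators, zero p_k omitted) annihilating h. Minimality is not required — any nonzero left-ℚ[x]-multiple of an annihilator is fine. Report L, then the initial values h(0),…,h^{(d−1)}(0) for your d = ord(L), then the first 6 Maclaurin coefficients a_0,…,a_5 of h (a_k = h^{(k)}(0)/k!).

f: a_k = -3, 0, 6, 0, -2, 0, …
g: a_k = 0, 12, 0, -32, 0, 128/5, …
f·g: L₀ = L_f ⊗_s L_g, ord ≤ 2·2.
h=h₀': d/dx-closure on L₀ ⇒ L.
L = 144 + 40·Dx^2 + Dx^4  (order 4).
h: a_k = -36, 0, 504, 0, -1464, 0, …
ICs: h(0) = -36, h′(0) = 0, h′′(0) = 1008, h′′′(0) = 0.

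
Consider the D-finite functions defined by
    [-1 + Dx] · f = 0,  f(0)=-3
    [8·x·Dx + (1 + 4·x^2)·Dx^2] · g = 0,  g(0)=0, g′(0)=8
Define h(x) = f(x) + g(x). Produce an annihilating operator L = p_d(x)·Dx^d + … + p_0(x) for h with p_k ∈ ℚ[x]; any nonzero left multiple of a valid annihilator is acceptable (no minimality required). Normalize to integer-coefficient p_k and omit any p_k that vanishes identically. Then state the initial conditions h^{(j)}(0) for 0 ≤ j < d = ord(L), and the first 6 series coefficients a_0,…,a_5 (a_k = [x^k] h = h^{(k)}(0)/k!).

f: a_k = -3, -3, -3/2, -1/2, -1/8, -1/40, …
g: a_k = 0, 8, 0, -32/3, 0, 128/5, …
Weyl lclm of L_f,L_g ⇒ L₀ (ord ≤ 3).
L = (8 - 8·x - 96·x^2 - 32·x^3)·Dx + (-9 + 88·x^2 - 16·x^4)·Dx^2 + (1 + 8·x + 8·x^2 + 32·x^3 + 16·x^4)·Dx^3  (order 3).
h: a_k = -3, 5, -3/2, -67/6, -1/8, 1023/40, …
ICs: h(0) = -3, h′(0) = 5, h′′(0) = -3.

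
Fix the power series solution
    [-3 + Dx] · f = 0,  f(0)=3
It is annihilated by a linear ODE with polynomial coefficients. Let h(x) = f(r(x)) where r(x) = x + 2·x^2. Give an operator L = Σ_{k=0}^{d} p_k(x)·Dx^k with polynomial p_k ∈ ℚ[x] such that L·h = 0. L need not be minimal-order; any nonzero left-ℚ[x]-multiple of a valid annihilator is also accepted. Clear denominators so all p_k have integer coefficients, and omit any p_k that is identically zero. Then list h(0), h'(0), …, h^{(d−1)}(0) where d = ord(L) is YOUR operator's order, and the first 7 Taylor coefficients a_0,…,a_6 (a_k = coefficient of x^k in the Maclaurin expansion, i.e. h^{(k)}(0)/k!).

f: a_k = 3, 9, 27/2, 27/2, 81/8, 243/40, 243/80, …
L₀ from L_f via x↦r, Dx↦r'^{-1}Dx.
L = (-3 - 12·x) + Dx  (order 1).
h: a_k = 3, 9, 63/2, 135/2, 1161/8, 9963/40, 33183/80, …
ICs: h(0) = 3.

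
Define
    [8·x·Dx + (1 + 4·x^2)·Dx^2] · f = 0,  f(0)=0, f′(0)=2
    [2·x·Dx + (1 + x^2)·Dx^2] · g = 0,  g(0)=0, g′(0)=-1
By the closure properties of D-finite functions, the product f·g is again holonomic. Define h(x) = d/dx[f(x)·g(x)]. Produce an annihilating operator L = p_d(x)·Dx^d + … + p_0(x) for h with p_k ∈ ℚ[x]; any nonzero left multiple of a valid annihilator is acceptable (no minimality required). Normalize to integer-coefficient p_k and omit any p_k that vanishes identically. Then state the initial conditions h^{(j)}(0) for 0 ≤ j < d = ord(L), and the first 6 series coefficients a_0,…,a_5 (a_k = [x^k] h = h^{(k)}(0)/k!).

f: a_k = 0, 2, 0, -8/3, 0, 32/5, …
g: a_k = 0, -1, 0, 1/3, 0, -1/5, …
Product ⇒ symmetric product L₀, ord ≤ 4.
Derive L from L₀ (diff closure).
L = (-96·x - 800·x^3 - 1024·x^5 + 640·x^7 + 1536·x^9) + (-20 - 412·x^2 - 1440·x^4 - 896·x^6 + 2240·x^8 + 2304·x^10)·Dx + (-40·x - 280·x^3 - 480·x^5 + 272·x^7 + 1280·x^9 + 768·x^11)·Dx^2 + (-1 - 10·x^2 - 29·x^4 + 116·x^8 + 160·x^10 + 64·x^12)·Dx^3  (order 3).
h: a_k = 0, -4, 0, 40/3, 0, -692/15, …
ICs: h(0) = 0, h′(0) = -4, h′′(0) = 0.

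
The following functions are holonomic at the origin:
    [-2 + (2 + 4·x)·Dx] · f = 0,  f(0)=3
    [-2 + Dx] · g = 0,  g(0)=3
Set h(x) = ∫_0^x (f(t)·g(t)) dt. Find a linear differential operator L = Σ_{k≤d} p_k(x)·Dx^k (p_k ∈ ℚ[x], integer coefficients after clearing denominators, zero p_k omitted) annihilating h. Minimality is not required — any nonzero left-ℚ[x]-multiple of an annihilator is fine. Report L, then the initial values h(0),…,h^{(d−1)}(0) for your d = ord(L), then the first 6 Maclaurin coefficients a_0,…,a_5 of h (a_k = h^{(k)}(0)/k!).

f: a_k = 3, 3, -3/2, 3/2, -15/8, 21/8, …
g: a_k = 3, 6, 6, 4, 2, 4/5, …
Sym-product of L_f,L_g gives L₀ (≤ ord 1).
∫: right-multiply L₀ by Dx.
L = (-3 - 4·x)·Dx + (1 + 2·x)·Dx^2  (order 2).
h: a_k = 0, 9, 27/2, 21/2, 51/8, 99/40, …
ICs: h(0) = 0, h′(0) = 9.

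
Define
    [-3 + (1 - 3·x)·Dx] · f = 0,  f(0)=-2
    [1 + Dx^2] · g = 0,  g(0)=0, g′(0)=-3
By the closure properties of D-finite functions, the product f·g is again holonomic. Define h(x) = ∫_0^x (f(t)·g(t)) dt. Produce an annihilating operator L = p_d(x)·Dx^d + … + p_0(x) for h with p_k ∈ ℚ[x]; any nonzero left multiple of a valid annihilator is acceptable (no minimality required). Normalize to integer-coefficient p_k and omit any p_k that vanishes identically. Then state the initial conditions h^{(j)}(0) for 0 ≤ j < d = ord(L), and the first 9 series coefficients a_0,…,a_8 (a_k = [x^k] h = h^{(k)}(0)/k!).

f: a_k = -2, -6, -18, -54, -162, -486, -1458, -4374, -13122, …
g: a_k = 0, -3, 0, 1/2, 0, -1/40, 0, 1/1680, 0, …
Sym-product of L_f,L_g gives L₀ (≤ ord 2).
h=∫h₀ ⇒ L = L₀·Dx.
L = (-1 + 3·x)·Dx + 6·Dx^2 + (-1 + 3·x)·Dx^3  (order 3).
h: a_k = 0, 0, 3, 6, 53/4, 159/5, 9541/120, 4089/20, 3606497/6720, …
ICs: h(0) = 0, h′(0) = 0, h′′(0) = 6.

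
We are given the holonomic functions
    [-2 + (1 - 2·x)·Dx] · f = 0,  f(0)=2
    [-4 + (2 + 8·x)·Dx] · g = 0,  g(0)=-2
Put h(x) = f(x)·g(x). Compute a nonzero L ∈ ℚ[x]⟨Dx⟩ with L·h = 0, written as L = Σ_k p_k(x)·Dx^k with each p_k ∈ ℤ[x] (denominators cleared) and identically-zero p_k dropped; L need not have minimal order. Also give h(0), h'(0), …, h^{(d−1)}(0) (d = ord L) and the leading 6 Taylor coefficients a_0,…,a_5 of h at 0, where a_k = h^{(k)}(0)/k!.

f: a_k = 2, 4, 8, 16, 32, 64, …
g: a_k = -2, -4, 4, -8, 20, -56, …
Sym-product of L_f,L_g gives L₀ (≤ ord 1).
L = (4 + 4·x) + (-1 - 2·x + 8·x^2)·Dx  (order 1).
h: a_k = -4, -16, -24, -64, -88, -288, …
ICs: h(0) = -4.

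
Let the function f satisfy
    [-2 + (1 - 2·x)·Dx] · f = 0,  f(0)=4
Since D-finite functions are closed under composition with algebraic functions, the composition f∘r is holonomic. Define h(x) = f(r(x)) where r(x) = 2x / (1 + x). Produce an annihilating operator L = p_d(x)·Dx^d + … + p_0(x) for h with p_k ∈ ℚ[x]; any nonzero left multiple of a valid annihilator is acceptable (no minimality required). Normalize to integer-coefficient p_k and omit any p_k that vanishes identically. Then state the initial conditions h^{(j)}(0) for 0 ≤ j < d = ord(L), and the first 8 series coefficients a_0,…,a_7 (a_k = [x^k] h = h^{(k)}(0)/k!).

L = 4 + (-1 + 2·x + 3·x^2)·Dx  (order 1).
h: a_k = 4, 16, 48, 144, 432, 1296, 3888, 11664, …
ICs: h(0) = 4.

f: a_k = 4, 8, 16, 32, 64, 128, 256, 512, …
L₀ from L_f via x↦r, Dx↦r'^{-1}Dx.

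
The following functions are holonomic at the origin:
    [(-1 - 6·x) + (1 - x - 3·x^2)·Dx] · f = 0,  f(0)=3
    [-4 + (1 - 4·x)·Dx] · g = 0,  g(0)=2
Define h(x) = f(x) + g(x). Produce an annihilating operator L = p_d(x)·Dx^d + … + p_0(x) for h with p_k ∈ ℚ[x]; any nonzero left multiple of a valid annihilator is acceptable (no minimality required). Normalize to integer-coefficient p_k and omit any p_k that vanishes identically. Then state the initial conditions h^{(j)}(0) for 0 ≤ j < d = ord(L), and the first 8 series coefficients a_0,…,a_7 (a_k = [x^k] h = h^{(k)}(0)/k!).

L = (-72·x + 72·x^2 - 96·x^3) + (8 - 6·x - 66·x^2 + 112·x^3 - 192·x^4)·Dx + (-1 + 7·x - 15·x^2 + 10·x^3 + 20·x^4 - 48·x^5)·Dx^2  (order 2).
h: a_k = 5, 11, 44, 149, 569, 2168, 8483, 33419, …
ICs: h(0) = 5, h′(0) = 11.

f: a_k = 3, 3, 12, 21, 57, 120, 291, 651, …
g: a_k = 2, 8, 32, 128, 512, 2048, 8192, 32768, …
Sum ⇒ L₀ = lclm(L_f,L_g) in ℚ(x)⟨Dx⟩.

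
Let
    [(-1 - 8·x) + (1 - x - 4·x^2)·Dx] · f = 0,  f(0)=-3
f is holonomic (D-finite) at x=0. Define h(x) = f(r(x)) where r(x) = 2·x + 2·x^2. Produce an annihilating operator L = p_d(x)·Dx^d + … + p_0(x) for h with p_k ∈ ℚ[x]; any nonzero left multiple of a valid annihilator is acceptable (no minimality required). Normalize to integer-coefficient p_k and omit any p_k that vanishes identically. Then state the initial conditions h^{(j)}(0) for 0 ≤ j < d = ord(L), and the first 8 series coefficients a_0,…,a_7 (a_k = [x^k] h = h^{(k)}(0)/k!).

f: a_k = -3, -3, -15, -27, -87, -195, -543, -1323, …
L₀ from L_f via x↦r, Dx↦r'^{-1}Dx.
L = (2 + 36·x + 96·x^2 + 64·x^3) + (-1 + 2·x + 18·x^2 + 32·x^3 + 16·x^4)·Dx  (order 1).
h: a_k = -3, -6, -66, -336, -2100, -12456, -74520, -445824, …
ICs: h(0) = -3.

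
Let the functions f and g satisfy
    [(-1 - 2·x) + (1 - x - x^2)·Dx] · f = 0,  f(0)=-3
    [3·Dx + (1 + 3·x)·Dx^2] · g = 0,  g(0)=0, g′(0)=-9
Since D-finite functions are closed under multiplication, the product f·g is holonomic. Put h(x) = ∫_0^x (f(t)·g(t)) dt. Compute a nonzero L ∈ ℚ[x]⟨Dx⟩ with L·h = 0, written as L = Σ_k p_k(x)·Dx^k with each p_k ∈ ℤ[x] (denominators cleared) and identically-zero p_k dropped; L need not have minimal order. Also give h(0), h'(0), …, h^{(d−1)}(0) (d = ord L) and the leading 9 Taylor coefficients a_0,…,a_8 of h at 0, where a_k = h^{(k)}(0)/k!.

L = (5 + 12·x)·Dx + (-1 + 13·x + 15·x^2)·Dx^2 + (-1 - 2·x + 4·x^2 + 3·x^3)·Dx^3  (order 3).
h: a_k = 0, 0, 27/2, -9/2, 189/8, -81/4, 2871/40, -7641/70, 346977/1120, …
ICs: h(0) = 0, h′(0) = 0, h′′(0) = 27.

f: a_k = -3, -3, -6, -9, -15, -24, -39, -63, -102, …
g: a_k = 0, -9, 27/2, -27, 243/4, -729/5, 729/2, -6561/7, 19683/8, …
h₀=f·g: eliminate ⇒ L₀, order ≤ 1·2.
Integrate: L := L₀·Dx.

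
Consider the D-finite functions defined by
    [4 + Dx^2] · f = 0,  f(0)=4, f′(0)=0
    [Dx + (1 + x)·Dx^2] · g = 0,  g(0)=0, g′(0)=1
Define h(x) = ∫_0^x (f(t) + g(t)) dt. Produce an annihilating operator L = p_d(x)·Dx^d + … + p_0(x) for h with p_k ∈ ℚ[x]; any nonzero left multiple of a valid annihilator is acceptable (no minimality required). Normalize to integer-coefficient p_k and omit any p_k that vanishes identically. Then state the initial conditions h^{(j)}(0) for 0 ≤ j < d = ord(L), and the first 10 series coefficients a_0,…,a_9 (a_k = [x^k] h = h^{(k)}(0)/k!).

L = (20 + 16·x + 8·x^2)·Dx^2 + (12 + 28·x + 24·x^2 + 8·x^3)·Dx^3 + (5 + 4·x + 2·x^2)·Dx^4 + (3 + 7·x + 6·x^2 + 2·x^3)·Dx^5  (order 5).
h: a_k = 0, 4, 1/2, -17/6, 1/12, 29/60, 1/30, -47/630, 1/56, -251/22680, …
ICs: h(0) = 0, h′(0) = 4, h′′(0) = 1, h′′′(0) = -17, h′′′′(0) = 2.

f: a_k = 4, 0, -8, 0, 8/3, 0, -16/45, 0, 8/315, 0, …
g: a_k = 0, 1, -1/2, 1/3, -1/4, 1/5, -1/6, 1/7, -1/8, 1/9, …
L₀ := lclm(L_f,L_g); ord L₀ ≤ 2+2.
h=∫h₀ ⇒ L = L₀·Dx.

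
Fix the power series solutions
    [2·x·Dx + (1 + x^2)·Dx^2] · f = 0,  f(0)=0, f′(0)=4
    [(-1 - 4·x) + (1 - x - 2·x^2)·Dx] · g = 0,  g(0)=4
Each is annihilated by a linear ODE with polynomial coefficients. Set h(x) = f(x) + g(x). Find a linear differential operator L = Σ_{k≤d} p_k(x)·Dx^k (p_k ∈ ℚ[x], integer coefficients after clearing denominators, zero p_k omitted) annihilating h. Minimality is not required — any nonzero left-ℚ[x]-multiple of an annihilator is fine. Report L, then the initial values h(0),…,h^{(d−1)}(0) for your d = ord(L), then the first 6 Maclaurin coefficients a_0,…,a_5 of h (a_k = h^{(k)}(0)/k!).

f: a_k = 0, 4, 0, -4/3, 0, 4/5, …
g: a_k = 4, 4, 12, 20, 44, 84, …
Sum ⇒ L₀ = lclm(L_f,L_g) in ℚ(x)⟨Dx⟩.
L = (6 - 24·x - 162·x^2 - 240·x^3 - 384·x^4 - 48·x^6)·Dx + (-16 - 74·x - 88·x^2 - 226·x^3 - 212·x^4 - 304·x^5 - 12·x^6 - 48·x^7)·Dx^2 + (3 + 4·x + 8·x^2 - 28·x^3 - 27·x^4 - 36·x^5 - 40·x^6 - 4·x^7 - 8·x^8)·Dx^3  (order 3).
h: a_k = 4, 8, 12, 56/3, 44, 424/5, …
ICs: h(0) = 4, h′(0) = 8, h′′(0) = 24.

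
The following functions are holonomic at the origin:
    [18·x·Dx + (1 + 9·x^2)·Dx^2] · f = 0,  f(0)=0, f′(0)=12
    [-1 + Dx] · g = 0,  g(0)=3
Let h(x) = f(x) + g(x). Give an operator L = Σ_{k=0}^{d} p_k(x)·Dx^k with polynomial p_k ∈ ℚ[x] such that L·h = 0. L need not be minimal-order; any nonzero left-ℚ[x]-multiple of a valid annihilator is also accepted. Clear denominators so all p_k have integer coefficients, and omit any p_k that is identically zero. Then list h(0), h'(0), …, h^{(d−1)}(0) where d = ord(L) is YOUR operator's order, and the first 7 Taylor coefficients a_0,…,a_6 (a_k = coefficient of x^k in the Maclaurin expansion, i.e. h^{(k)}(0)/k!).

f: a_k = 0, 12, 0, -36, 0, 972/5, 0, …
g: a_k = 3, 3, 3/2, 1/2, 1/8, 1/40, 1/240, …
Sum ⇒ L₀ = lclm(L_f,L_g) in ℚ(x)⟨Dx⟩.
L = (18 - 18·x - 486·x^2 - 162·x^3)·Dx + (-19 + 468·x^2 - 81·x^4)·Dx^2 + (1 + 18·x + 18·x^2 + 162·x^3 + 81·x^4)·Dx^3  (order 3).
h: a_k = 3, 15, 3/2, -71/2, 1/8, 7777/40, 1/240, …
ICs: h(0) = 3, h′(0) = 15, h′′(0) = 3.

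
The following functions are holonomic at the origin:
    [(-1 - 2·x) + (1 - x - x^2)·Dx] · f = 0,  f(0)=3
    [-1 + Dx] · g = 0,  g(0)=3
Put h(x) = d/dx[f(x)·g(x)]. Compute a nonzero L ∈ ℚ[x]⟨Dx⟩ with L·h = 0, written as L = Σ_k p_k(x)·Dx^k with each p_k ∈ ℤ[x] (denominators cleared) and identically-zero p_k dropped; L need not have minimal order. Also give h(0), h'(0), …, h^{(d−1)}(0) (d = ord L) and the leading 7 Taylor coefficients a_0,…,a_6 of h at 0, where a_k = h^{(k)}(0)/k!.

L = (7 + 6·x - x^2 - 2·x^3 + x^4) + (-2 + x + 4·x^2 - x^4)·Dx  (order 1).
h: a_k = 18, 63, 153, 663/2, 2679/4, 52041/40, 98221/40, …
ICs: h(0) = 18.

f: a_k = 3, 3, 6, 9, 15, 24, 39, …
g: a_k = 3, 3, 3/2, 1/2, 1/8, 1/40, 1/240, …
Product ⇒ symmetric product L₀, ord ≤ 1.
Derive L from L₀ (diff closure).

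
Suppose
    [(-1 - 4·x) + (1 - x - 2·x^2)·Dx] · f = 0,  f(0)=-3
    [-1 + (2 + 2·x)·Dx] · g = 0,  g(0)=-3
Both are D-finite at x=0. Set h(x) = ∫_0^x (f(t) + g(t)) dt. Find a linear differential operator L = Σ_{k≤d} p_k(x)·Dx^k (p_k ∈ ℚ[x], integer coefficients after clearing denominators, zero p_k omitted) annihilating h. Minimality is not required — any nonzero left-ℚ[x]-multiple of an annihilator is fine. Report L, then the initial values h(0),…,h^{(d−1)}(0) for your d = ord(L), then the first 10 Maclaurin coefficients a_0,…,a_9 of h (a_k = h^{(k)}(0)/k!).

f: a_k = -3, -3, -9, -15, -33, -63, -129, -255, -513, -1023, …
g: a_k = -3, -3/2, 3/8, -3/16, 15/128, -21/256, 63/1024, -99/2048, 1287/32768, -2145/65536, …
Weyl lclm of L_f,L_g ⇒ L₀ (ord ≤ 2).
∫: right-multiply L₀ by Dx.
L = (-13 - 26·x - 40·x^2)·Dx + (25 + 69·x + 144·x^2 + 100·x^3)·Dx^2 + (-2 - 20·x + 6·x^2 + 64·x^3 + 40·x^4)·Dx^3  (order 3).
h: a_k = 0, -6, -9/4, -23/8, -243/64, -4209/640, -5383/512, -132033/7168, -522339/16384, -1867633/32768, …
ICs: h(0) = 0, h′(0) = -6, h′′(0) = -9/2.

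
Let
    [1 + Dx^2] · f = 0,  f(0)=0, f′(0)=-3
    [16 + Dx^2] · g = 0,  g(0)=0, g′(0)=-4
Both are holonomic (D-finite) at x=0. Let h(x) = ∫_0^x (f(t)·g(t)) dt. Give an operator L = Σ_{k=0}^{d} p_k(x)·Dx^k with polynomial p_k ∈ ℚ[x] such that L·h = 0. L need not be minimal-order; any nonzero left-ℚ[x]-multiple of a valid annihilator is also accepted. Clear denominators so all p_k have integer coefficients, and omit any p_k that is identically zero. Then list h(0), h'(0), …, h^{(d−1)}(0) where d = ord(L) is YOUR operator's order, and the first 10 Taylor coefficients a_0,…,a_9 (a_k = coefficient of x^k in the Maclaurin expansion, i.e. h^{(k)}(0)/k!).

f: a_k = 0, -3, 0, 1/2, 0, -1/40, 0, 1/1680, 0, -1/120960, …
g: a_k = 0, -4, 0, 32/3, 0, -128/15, 0, 1024/315, 0, -2048/2835, …
L₀ := L_f ⊗_s L_g (sym. prod.), ord ≤ 4.
h=∫h₀ ⇒ L = L₀·Dx.
L = 225·Dx + 34·Dx^3 + Dx^5  (order 5).
h: a_k = 0, 0, 0, 4, 0, -34/5, 0, 133/30, 0, -6001/3780, …
ICs: h(0) = 0, h′(0) = 0, h′′(0) = 0, h′′′(0) = 24, h′′′′(0) = 0.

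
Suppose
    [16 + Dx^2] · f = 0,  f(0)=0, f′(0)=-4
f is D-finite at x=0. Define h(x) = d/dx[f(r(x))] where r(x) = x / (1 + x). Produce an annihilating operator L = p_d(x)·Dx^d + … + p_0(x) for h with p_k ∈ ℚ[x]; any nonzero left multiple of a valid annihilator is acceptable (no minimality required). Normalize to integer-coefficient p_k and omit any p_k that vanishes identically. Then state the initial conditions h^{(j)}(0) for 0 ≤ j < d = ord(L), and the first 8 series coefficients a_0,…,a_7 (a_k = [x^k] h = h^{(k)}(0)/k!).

L = (22 + 12·x + 6·x^2) + (6 + 18·x + 18·x^2 + 6·x^3)·Dx + (1 + 4·x + 6·x^2 + 4·x^3 + x^4)·Dx^2  (order 2).
h: a_k = -4, 8, 20, -112, 772/3, -360, 9844/45, 20128/45, …
ICs: h(0) = -4, h′(0) = 8.

f: a_k = 0, -4, 0, 32/3, 0, -128/15, 0, 1024/315, …
L₀ from L_f via x↦r, Dx↦r'^{-1}Dx.
Differentiate: ansatz ord ≤ ord L₀ ⇒ L.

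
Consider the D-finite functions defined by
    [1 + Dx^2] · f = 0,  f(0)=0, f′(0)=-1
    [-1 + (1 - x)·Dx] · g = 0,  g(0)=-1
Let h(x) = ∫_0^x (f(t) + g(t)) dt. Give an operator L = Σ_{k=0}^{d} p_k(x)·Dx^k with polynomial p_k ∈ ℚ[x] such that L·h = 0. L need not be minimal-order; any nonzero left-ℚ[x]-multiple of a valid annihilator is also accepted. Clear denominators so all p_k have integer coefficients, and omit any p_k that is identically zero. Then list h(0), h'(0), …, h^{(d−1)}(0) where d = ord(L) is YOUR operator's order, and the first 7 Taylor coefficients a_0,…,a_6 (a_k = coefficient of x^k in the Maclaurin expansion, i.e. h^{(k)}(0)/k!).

f: a_k = 0, -1, 0, 1/6, 0, -1/120, 0, …
g: a_k = -1, -1, -1, -1, -1, -1, -1, …
Weyl lclm of L_f,L_g ⇒ L₀ (ord ≤ 3).
h=∫h₀ ⇒ L = L₀·Dx.
L = (-7 + 2·x - x^2)·Dx + (3 - 5·x + 3·x^2 - x^3)·Dx^2 + (-7 + 2·x - x^2)·Dx^3 + (3 - 5·x + 3·x^2 - x^3)·Dx^4  (order 4).
h: a_k = 0, -1, -1, -1/3, -5/24, -1/5, -121/720, …
ICs: h(0) = 0, h′(0) = -1, h′′(0) = -2, h′′′(0) = -2.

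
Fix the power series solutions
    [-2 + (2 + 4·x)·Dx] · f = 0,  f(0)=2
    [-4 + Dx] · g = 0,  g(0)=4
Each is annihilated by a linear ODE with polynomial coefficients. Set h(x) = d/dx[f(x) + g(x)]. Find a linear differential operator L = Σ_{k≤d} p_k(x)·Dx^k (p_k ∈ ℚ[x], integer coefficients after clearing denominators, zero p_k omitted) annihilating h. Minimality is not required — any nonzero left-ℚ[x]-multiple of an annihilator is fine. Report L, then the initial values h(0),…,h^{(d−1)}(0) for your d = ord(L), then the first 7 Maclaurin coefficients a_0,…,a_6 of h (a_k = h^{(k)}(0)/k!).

f: a_k = 2, 2, -1, 1, -5/4, 7/4, -21/8, …
g: a_k = 4, 16, 32, 128/3, 128/3, 512/15, 1024/45, …
Weyl lclm of L_f,L_g ⇒ L₀ (ord ≤ 2).
h₀' ⇒ L via d/dx closure of L₀.
L = (-28 - 32·x) + (-13 - 64·x - 64·x^2)·Dx + (5 + 18·x + 16·x^2)·Dx^2  (order 2).
h: a_k = 18, 62, 131, 497/3, 2153/12, 7247/60, 43163/360, …
ICs: h(0) = 18, h′(0) = 62.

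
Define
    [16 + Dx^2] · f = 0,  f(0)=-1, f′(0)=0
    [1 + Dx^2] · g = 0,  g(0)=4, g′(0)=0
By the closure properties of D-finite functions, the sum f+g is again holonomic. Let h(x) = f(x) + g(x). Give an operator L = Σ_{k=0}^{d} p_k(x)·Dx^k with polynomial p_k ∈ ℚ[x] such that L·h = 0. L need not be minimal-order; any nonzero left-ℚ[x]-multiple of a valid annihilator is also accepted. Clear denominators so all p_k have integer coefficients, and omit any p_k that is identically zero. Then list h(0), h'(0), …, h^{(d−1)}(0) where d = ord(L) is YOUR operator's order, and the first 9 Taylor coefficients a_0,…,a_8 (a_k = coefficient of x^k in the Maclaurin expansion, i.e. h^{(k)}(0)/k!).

L = 16 + 17·Dx^2 + Dx^4  (order 4).
h: a_k = 3, 0, 6, 0, -21/2, 0, 341/60, 0, -5461/3360, …
ICs: h(0) = 3, h′(0) = 0, h′′(0) = 12, h′′′(0) = 0.

f: a_k = -1, 0, 8, 0, -32/3, 0, 256/45, 0, -512/315, …
g: a_k = 4, 0, -2, 0, 1/6, 0, -1/180, 0, 1/10080, …
Weyl lclm of L_f,L_g ⇒ L₀ (ord ≤ 4).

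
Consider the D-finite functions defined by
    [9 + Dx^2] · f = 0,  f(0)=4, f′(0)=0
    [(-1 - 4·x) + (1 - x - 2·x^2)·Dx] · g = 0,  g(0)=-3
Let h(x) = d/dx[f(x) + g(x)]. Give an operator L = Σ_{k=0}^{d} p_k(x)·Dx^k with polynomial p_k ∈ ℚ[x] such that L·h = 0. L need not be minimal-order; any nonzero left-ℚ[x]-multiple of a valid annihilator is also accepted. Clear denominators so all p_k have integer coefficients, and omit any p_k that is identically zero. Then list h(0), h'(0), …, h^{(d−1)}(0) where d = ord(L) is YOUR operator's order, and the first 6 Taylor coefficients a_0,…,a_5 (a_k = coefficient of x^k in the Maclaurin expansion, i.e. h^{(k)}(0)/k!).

L = (954 + 3600·x + 8154·x^2 + 4140·x^3 + 5760·x^4 + 3888·x^5 + 2592·x^6) + (-117 - 369·x + 585·x^2 + 747·x^3 + 90·x^4 + 828·x^5 + 1512·x^6 + 864·x^7)·Dx + (106 + 400·x + 906·x^2 + 460·x^3 + 640·x^4 + 432·x^5 + 288·x^6)·Dx^2 + (-13 - 41·x + 65·x^2 + 83·x^3 + 10·x^4 + 92·x^5 + 168·x^6 + 96·x^7)·Dx^3  (order 3).
h: a_k = -3, -54, -45, -78, -315, -7983/10, …
ICs: h(0) = -3, h′(0) = -54, h′′(0) = -90.

f: a_k = 4, 0, -18, 0, 27/2, 0, …
g: a_k = -3, -3, -9, -15, -33, -63, …
h₀=f+g: left-lcm gives L₀, ord ≤ 3.
Differentiate: ansatz ord ≤ ord L₀ ⇒ L.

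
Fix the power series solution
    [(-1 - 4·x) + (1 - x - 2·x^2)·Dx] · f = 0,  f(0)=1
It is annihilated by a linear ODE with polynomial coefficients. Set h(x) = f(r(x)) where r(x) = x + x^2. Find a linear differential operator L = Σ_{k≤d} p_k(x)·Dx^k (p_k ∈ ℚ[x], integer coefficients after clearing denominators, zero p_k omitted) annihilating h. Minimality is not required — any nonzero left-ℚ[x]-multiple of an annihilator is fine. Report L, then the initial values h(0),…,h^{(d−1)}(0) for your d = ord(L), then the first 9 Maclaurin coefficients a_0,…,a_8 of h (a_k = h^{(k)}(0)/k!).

L = (1 + 6·x + 12·x^2 + 8·x^3) + (-1 + x + 3·x^2 + 4·x^3 + 2·x^4)·Dx  (order 1).
h: a_k = 1, 1, 4, 11, 29, 80, 219, 597, 1632, …
ICs: h(0) = 1.

f: a_k = 1, 1, 3, 5, 11, 21, 43, 85, 171, …
Change of var in L_f (x↦r) gives L₀.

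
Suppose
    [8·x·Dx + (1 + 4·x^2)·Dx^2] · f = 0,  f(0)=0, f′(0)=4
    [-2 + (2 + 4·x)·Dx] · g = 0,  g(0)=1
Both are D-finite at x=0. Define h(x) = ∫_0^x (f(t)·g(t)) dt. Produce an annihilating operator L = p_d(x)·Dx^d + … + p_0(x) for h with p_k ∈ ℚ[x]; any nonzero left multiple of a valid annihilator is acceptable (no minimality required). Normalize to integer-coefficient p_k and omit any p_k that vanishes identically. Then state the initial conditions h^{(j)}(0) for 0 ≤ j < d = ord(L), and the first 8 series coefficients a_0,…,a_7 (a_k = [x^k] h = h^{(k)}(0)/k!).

f: a_k = 0, 4, 0, -16/3, 0, 64/5, 0, -256/7, …
g: a_k = 1, 1, -1/2, 1/2, -5/8, 7/8, -21/16, 33/16, …
h₀=f·g: eliminate ⇒ L₀, order ≤ 2·1.
h=∫₀ˣh₀: take L = L₀·Dx.
L = (3 - 8·x - 4·x^2)·Dx + (-2 + 4·x + 24·x^2 + 16·x^3)·Dx^2 + (1 + 4·x + 8·x^2 + 16·x^3 + 16·x^4)·Dx^3  (order 3).
h: a_k = 0, 0, 2, 4/3, -11/6, -2/3, 389/180, 409/210, …
ICs: h(0) = 0, h′(0) = 0, h′′(0) = 4.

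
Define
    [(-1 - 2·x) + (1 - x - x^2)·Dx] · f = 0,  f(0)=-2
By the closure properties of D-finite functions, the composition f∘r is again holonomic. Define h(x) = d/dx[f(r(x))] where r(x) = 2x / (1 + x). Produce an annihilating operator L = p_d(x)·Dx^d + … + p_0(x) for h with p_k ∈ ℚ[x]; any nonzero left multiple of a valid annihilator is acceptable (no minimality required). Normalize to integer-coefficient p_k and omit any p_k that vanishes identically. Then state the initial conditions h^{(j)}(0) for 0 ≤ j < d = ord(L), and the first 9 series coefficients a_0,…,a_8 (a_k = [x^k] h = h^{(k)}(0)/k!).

f: a_k = -2, -2, -4, -6, -10, -16, -26, -42, -68, …
f∘r: x↦r, Dx↦Dx/r' in L_f ⇒ L₀.
Differentiate: ansatz ord ≤ ord L₀ ⇒ L.
L = (6 + 30·x + 90·x^2 + 50·x^3) + (-1 - 6·x + 30·x^3 + 25·x^4)·Dx  (order 1).
h: a_k = -4, -24, -60, -240, -500, -1800, -3500, -12000, -22500, …
ICs: h(0) = -4.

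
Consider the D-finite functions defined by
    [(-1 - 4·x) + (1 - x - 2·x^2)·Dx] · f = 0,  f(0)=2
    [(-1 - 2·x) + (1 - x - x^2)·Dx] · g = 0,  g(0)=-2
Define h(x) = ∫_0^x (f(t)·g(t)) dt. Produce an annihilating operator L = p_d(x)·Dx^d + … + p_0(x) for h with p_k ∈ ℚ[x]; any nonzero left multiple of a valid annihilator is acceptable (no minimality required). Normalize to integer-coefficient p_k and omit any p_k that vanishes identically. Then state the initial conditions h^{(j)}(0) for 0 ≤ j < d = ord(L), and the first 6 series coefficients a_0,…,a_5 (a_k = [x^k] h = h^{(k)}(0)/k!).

L = (-2 - 4·x + 9·x^2 + 8·x^3)·Dx + (1 - 2·x - 2·x^2 + 3·x^3 + 2·x^4)·Dx^2  (order 2).
h: a_k = 0, -4, -4, -8, -13, -24, …
ICs: h(0) = 0, h′(0) = -4.

f: a_k = 2, 2, 6, 10, 22, 42, …
g: a_k = -2, -2, -4, -6, -10, -16, …
h₀=f·g: eliminate ⇒ L₀, order ≤ 1·1.
∫: right-multiply L₀ by Dx.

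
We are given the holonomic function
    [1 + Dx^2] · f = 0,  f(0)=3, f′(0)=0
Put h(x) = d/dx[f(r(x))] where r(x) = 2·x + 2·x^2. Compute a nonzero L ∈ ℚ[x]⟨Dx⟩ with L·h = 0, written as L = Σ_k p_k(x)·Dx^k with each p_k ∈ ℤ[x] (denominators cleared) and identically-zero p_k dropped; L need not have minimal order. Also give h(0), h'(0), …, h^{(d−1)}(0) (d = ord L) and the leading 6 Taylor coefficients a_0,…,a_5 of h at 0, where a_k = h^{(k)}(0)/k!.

f: a_k = 3, 0, -3/2, 0, 1/8, 0, …
h₀=f(r): pull back L_f along r ⇒ L₀.
Differentiate: ansatz ord ≤ ord L₀ ⇒ L.
L = (16 + 32·x + 96·x^2 + 128·x^3 + 64·x^4) + (-6 - 12·x)·Dx + (1 + 4·x + 4·x^2)·Dx^2  (order 2).
h: a_k = 0, -12, -36, -16, 40, 352/5, …
ICs: h(0) = 0, h′(0) = -12.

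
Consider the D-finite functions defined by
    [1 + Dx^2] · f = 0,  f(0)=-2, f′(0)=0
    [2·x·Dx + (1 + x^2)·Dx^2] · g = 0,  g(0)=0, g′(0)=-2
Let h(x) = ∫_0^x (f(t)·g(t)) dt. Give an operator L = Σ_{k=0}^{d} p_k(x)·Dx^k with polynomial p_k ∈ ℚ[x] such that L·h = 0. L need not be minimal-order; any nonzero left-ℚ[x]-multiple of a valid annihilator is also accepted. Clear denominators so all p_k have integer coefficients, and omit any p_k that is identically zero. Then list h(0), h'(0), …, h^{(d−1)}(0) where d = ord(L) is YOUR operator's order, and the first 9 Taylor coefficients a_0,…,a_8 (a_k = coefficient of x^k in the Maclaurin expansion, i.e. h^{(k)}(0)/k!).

f: a_k = -2, 0, 1, 0, -1/12, 0, 1/360, 0, -1/20160, …
g: a_k = 0, -2, 0, 2/3, 0, -2/5, 0, 2/7, 0, …
f·g: L₀ = L_f ⊗_s L_g, ord ≤ 2·2.
∫: right-multiply L₀ by Dx.
L = (10 + 26·x^2 + 11·x^4 + 4·x^6 + x^8)·Dx + (12·x + 20·x^3 + 12·x^5 + 4·x^7)·Dx^2 + (12 + 32·x^2 + 18·x^4 + 8·x^6 + 2·x^8)·Dx^3 + (12·x + 20·x^3 + 12·x^5 + 4·x^7)·Dx^4 + (2 + 6·x^2 + 7·x^4 + 4·x^6 + x^8)·Dx^5  (order 5).
h: a_k = 0, 0, 2, 0, -5/6, 0, 49/180, 0, -1301/10080, …
ICs: h(0) = 0, h′(0) = 0, h′′(0) = 4, h′′′(0) = 0, h′′′′(0) = -20.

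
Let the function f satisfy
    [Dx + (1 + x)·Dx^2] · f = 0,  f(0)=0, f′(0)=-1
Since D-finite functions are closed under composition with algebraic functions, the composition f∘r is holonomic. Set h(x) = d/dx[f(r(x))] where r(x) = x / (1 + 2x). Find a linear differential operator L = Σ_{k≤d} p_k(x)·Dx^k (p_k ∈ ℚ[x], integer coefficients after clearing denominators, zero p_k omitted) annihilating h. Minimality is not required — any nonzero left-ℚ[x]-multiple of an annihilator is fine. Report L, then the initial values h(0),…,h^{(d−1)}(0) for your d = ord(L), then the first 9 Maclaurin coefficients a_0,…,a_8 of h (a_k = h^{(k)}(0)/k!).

f: a_k = 0, -1, 1/2, -1/3, 1/4, -1/5, 1/6, -1/7, 1/8, …
L₀ from L_f via x↦r, Dx↦r'^{-1}Dx.
h₀' ⇒ L via d/dx closure of L₀.
L = (5 + 12·x) + (1 + 5·x + 6·x^2)·Dx  (order 1).
h: a_k = -1, 5, -19, 65, -211, 665, -2059, 6305, -19171, …
ICs: h(0) = -1.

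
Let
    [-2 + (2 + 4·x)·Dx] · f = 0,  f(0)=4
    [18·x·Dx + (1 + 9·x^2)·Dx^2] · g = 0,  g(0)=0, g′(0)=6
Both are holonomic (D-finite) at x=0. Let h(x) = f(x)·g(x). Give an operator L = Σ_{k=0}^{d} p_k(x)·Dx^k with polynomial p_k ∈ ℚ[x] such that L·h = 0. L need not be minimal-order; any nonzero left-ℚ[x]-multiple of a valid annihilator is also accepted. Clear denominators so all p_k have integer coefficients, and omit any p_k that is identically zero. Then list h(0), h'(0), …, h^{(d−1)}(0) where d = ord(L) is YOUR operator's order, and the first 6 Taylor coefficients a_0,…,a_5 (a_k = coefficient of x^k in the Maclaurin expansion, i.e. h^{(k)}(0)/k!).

f: a_k = 4, 4, -2, 2, -5/2, 7/2, …
g: a_k = 0, 6, 0, -18, 0, 486/5, …
L₀ := L_f ⊗_s L_g (sym. prod.), ord ≤ 2.
L = (3 - 18·x - 9·x^2) + (-2 + 14·x + 54·x^2 + 36·x^3)·Dx + (1 + 4·x + 13·x^2 + 36·x^3 + 36·x^4)·Dx^2  (order 2).
h: a_k = 0, 24, 24, -84, -60, 2049/5, …
ICs: h(0) = 0, h′(0) = 24.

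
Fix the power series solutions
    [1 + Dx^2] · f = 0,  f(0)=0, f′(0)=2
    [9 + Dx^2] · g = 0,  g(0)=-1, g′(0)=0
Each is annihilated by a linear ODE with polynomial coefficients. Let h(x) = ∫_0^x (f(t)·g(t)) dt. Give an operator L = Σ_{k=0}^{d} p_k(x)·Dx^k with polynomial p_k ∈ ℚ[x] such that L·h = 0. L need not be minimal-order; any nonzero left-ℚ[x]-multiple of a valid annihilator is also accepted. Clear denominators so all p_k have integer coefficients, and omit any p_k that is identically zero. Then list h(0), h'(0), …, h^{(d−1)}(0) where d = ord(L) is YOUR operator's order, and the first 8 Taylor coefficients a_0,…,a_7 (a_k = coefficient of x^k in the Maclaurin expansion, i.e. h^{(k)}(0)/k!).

L = 64·Dx + 20·Dx^3 + Dx^5  (order 5).
h: a_k = 0, 0, -1, 0, 7/3, 0, -62/45, 0, …
ICs: h(0) = 0, h′(0) = 0, h′′(0) = -2, h′′′(0) = 0, h′′′′(0) = 56.

f: a_k = 0, 2, 0, -1/3, 0, 1/60, 0, -1/2520, …
g: a_k = -1, 0, 9/2, 0, -27/8, 0, 81/80, 0, …
f·g: L₀ = L_f ⊗_s L_g, ord ≤ 2·2.
∫: right-multiply L₀ by Dx.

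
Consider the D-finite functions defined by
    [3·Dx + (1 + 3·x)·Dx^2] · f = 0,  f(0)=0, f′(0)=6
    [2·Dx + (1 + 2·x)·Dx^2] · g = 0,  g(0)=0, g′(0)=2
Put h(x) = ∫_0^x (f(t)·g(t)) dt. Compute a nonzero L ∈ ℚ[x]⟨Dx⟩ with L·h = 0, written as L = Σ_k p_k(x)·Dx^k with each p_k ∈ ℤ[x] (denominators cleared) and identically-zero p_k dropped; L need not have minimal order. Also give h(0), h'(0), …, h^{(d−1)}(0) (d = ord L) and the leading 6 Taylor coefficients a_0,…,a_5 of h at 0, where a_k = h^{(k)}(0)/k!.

f: a_k = 0, 6, -9, 18, -81/2, 486/5, …
g: a_k = 0, 2, -2, 8/3, -4, 32/5, …
h₀=f·g: eliminate ⇒ L₀, order ≤ 2·2.
h=∫h₀ ⇒ L = L₀·Dx.
L = (156 + 720·x + 864·x^2)·Dx^2 + (310 + 2244·x + 5400·x^2 + 4320·x^3)·Dx^3 + (88 + 860·x + 3132·x^2 + 5040·x^3 + 3024·x^4)·Dx^4 + (5 + 62·x + 305·x^2 + 744·x^3 + 900·x^4 + 432·x^5)·Dx^5  (order 5).
h: a_k = 0, 0, 0, 4, -15/2, 14, …
ICs: h(0) = 0, h′(0) = 0, h′′(0) = 0, h′′′(0) = 24, h′′′′(0) = -180.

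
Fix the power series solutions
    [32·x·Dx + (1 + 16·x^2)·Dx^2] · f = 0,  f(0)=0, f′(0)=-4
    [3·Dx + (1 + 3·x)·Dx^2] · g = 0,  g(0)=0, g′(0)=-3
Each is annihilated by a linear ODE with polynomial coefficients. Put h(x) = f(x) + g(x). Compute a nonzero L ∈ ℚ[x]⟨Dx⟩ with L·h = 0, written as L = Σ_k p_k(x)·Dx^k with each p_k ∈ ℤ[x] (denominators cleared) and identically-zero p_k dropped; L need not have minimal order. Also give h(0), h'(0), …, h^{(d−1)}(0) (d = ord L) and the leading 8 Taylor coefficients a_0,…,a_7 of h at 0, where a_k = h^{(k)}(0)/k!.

L = (-96 - 864·x + 4608·x^2 + 4608·x^3)·Dx + (-50 - 192·x + 672·x^2 + 9216·x^3 + 9216·x^4)·Dx^2 + (-3 + 23·x + 96·x^2 + 512·x^3 + 2304·x^4 + 2304·x^5)·Dx^3  (order 3).
h: a_k = 0, -7, 9/2, 37/3, 81/4, -1267/5, 243/2, 14197/7, …
ICs: h(0) = 0, h′(0) = -7, h′′(0) = 9.

f: a_k = 0, -4, 0, 64/3, 0, -1024/5, 0, 16384/7, …
g: a_k = 0, -3, 9/2, -9, 81/4, -243/5, 243/2, -2187/7, …
Weyl lclm of L_f,L_g ⇒ L₀ (ord ≤ 4).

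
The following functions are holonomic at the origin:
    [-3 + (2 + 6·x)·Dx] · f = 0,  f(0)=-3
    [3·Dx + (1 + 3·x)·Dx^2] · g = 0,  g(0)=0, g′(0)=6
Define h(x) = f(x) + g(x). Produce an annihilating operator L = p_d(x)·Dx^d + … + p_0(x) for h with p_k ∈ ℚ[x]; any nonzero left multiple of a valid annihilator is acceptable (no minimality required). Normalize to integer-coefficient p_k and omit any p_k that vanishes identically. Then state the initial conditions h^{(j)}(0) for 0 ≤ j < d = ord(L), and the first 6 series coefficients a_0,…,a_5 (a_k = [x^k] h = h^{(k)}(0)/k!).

f: a_k = -3, -9/2, 27/8, -81/16, 1215/128, -5103/256, …
g: a_k = 0, 6, -9, 18, -81/2, 486/5, …
h₀=f+g: left-lcm gives L₀, ord ≤ 3.
L = 9·Dx + (15 + 45·x)·Dx^2 + (2 + 12·x + 18·x^2)·Dx^3  (order 3).
h: a_k = -3, 3/2, -45/8, 207/16, -3969/128, 98901/1280, …
ICs: h(0) = -3, h′(0) = 3/2, h′′(0) = -45/4.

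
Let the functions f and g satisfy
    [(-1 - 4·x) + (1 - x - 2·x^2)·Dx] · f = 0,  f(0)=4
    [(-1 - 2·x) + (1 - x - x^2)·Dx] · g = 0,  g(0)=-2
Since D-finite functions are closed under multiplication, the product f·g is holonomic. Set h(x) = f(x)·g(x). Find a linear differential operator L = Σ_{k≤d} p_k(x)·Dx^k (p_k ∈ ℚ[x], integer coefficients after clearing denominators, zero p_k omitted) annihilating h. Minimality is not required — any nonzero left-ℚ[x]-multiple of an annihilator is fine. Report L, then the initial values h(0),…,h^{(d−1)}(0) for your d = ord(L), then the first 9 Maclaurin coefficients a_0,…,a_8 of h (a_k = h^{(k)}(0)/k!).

f: a_k = 4, 4, 12, 20, 44, 84, 172, 340, 684, …
g: a_k = -2, -2, -4, -6, -10, -16, -26, -42, -68, …
h₀=f·g: eliminate ⇒ L₀, order ≤ 1·1.
L = (-2 - 4·x + 9·x^2 + 8·x^3) + (1 - 2·x - 2·x^2 + 3·x^3 + 2·x^4)·Dx  (order 1).
h: a_k = -8, -16, -48, -104, -240, -512, -1096, -2288, -4752, …
ICs: h(0) = -8.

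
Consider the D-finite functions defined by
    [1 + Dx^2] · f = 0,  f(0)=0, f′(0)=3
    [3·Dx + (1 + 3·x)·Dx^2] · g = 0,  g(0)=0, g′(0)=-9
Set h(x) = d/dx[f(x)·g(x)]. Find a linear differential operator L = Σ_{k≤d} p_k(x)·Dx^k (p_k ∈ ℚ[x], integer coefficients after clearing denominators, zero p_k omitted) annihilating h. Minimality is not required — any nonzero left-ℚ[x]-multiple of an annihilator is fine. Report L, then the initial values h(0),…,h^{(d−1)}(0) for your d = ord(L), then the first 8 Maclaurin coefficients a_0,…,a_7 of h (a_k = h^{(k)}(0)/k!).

L = (-8897 - 1764·x - 7722·x^2 - 14364·x^3 - 7533·x^4 + 5832·x^5 + 2916·x^6) + (-3432 - 13248·x - 12420·x^2 - 8100·x^3 + 9720·x^4 + 5832·x^5)·Dx + (-9100 - 3204·x - 11070·x^2 - 17064·x^3 - 6318·x^4 + 11664·x^5 + 5832·x^6)·Dx^2 + (-3432 - 13248·x - 12420·x^2 - 8100·x^3 + 9720·x^4 + 5832·x^5)·Dx^3 + (-203 - 1440·x - 3348·x^2 - 2700·x^3 + 1215·x^4 + 5832·x^5 + 2916·x^6)·Dx^4  (order 4).
h: a_k = 0, -54, 243/2, -306, 1755/2, -10179/4, 595539/80, -1534191/70, …
ICs: h(0) = 0, h′(0) = -54, h′′(0) = 243, h′′′(0) = -1836.

f: a_k = 0, 3, 0, -1/2, 0, 1/40, 0, -1/1680, …
g: a_k = 0, -9, 27/2, -27, 243/4, -729/5, 729/2, -6561/7, …
Sym-product of L_f,L_g gives L₀ (≤ ord 4).
h₀' ⇒ L via d/dx closure of L₀.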